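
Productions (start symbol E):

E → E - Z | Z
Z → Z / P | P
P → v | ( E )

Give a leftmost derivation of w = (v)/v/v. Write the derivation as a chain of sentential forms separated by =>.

E=>Z=>Z/P=>Z/P/P=>P/P/P=>(E)/P/P=>(Z)/P/P=>(P)/P/P=>(v)/P/P=>(v)/v/P=>(v)/v/v

E => Z   [E → Z]
Z => Z/P   [Z → Z / P]
Z/P => Z/P/P   [Z → Z / P]
Z/P/P => P/P/P   [Z → P]
P/P/P => (E)/P/P   [P → ( E )]
(E)/P/P => (Z)/P/P   [E → Z]
(Z)/P/P => (P)/P/P   [Z → P]
(P)/P/P => (v)/P/P   [P → v]
(v)/P/P => (v)/v/P   [P → v]
(v)/v/P => (v)/v/v   [P → v]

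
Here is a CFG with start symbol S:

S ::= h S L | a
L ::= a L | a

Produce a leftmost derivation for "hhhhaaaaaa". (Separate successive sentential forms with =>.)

S=>hSL=>hhSLL=>hhhSLLL=>hhhhSLLLL=>hhhhaLLLL=>hhhhaaLLLL=>hhhhaaaLLL=>hhhhaaaaLL=>hhhhaaaaaL=>hhhhaaaaaa

S => hSL   [S ::= h S L]
hSL => hhSLL   [S ::= h S L]
hhSLL => hhhSLLL   [S ::= h S L]
hhhSLLL => hhhhSLLLL   [S ::= h S L]
hhhhSLLLL => hhhhaLLLL   [S ::= a]
hhhhaLLLL => hhhhaaLLLL   [L ::= a L]
hhhhaaLLLL => hhhhaaaLLL   [L ::= a]
hhhhaaaLLL => hhhhaaaaLL   [L ::= a]
hhhhaaaaLL => hhhhaaaaaL   [L ::= a]
hhhhaaaaaL => hhhhaaaaaa   [L ::= a]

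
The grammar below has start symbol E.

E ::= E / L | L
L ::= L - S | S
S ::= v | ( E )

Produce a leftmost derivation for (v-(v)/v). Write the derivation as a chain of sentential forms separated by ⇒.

E ⇒ L   [E ::= L]
L ⇒ S   [L ::= S]
S ⇒ (E)   [S ::= ( E )]
(E) ⇒ (E/L)   [E ::= E / L]
(E/L) ⇒ (L/L)   [E ::= L]
(L/L) ⇒ (L-S/L)   [L ::= L - S]
(L-S/L) ⇒ (S-S/L)   [L ::= S]
(S-S/L) ⇒ (v-S/L)   [S ::= v]
(v-S/L) ⇒ (v-(E)/L)   [S ::= ( E )]
(v-(E)/L) ⇒ (v-(L)/L)   [E ::= L]
(v-(L)/L) ⇒ (v-(S)/L)   [L ::= S]
(v-(S)/L) ⇒ (v-(v)/L)   [S ::= v]
(v-(v)/L) ⇒ (v-(v)/S)   [L ::= S]
(v-(v)/S) ⇒ (v-(v)/v)   [S ::= v]

E ⇒ L ⇒ S ⇒ (E) ⇒ (E/L) ⇒ (L/L) ⇒ (L-S/L) ⇒ (S-S/L) ⇒ (v-S/L) ⇒ (v-(E)/L) ⇒ (v-(L)/L) ⇒ (v-(S)/L) ⇒ (v-(v)/L) ⇒ (v-(v)/S) ⇒ (v-(v)/v)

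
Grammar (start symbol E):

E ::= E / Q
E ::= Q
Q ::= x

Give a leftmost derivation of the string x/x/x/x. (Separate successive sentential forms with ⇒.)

E ⇒ E/Q ⇒ E/Q/Q ⇒ E/Q/Q/Q ⇒ Q/Q/Q/Q ⇒ x/Q/Q/Q ⇒ x/x/Q/Q ⇒ x/x/x/Q ⇒ x/x/x/x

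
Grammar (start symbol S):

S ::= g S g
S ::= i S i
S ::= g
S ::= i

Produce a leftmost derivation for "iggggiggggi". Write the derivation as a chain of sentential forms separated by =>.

S => iSi   [S ::= i S i]
iSi => igSgi   [S ::= g S g]
igSgi => iggSggi   [S ::= g S g]
iggSggi => igggSgggi   [S ::= g S g]
igggSgggi => iggggSggggi   [S ::= g S g]
iggggSggggi => iggggiggggi   [S ::= i]

S => iSi => igSgi => iggSggi => igggSgggi => iggggSggggi => iggggiggggi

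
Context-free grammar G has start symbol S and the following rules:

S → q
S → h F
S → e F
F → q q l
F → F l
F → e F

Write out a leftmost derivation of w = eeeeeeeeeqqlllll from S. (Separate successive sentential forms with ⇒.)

S⇒eF⇒eeF⇒eeFl⇒eeFll⇒eeeFll⇒eeeeFll⇒eeeeeFll⇒eeeeeFlll⇒eeeeeeFlll⇒eeeeeeeFlll⇒eeeeeeeFllll⇒eeeeeeeeFllll⇒eeeeeeeeeFllll⇒eeeeeeeeeqqlllll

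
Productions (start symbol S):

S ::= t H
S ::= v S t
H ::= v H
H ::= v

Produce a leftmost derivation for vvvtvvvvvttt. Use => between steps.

S => vSt => vvStt => vvvSttt => vvvtHttt => vvvtvHttt => vvvtvvHttt => vvvtvvvHttt => vvvtvvvvHttt => vvvtvvvvvttt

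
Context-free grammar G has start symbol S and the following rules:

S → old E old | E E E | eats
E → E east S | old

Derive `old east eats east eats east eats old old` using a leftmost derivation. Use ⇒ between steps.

S ⇒ E E E   [S → E E E]
E E E ⇒ E east S E E   [E → E east S]
E east S E E ⇒ E east S east S E E   [E → E east S]
E east S east S E E ⇒ E east S east S east S E E   [E → E east S]
E east S east S east S E E ⇒ old east S east S east S E E   [E → old]
old east S east S east S E E ⇒ old east eats east S east S E E   [S → eats]
old east eats east S east S E E ⇒ old east eats east eats east S E E   [S → eats]
old east eats east eats east S E E ⇒ old east eats east eats east eats E E   [S → eats]
old east eats east eats east eats E E ⇒ old east eats east eats east eats old E   [E → old]
old east eats east eats east eats old E ⇒ old east eats east eats east eats old old   [E → old]

S ⇒ E E E ⇒ E east S E E ⇒ E east S east S E E ⇒ E east S east S east S E E ⇒ old east S east S east S E E ⇒ old east eats east S east S E E ⇒ old east eats east eats east S E E ⇒ old east eats east eats east eats E E ⇒ old east eats east eats east eats old E ⇒ old east eats east eats east eats old old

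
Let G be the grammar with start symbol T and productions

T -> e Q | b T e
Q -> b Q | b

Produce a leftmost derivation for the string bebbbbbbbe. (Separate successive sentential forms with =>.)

T => bTe   [T -> b T e]
bTe => beQe   [T -> e Q]
beQe => bebQe   [Q -> b Q]
bebQe => bebbQe   [Q -> b Q]
bebbQe => bebbbQe   [Q -> b Q]
bebbbQe => bebbbbQe   [Q -> b Q]
bebbbbQe => bebbbbbQe   [Q -> b Q]
bebbbbbQe => bebbbbbbQe   [Q -> b Q]
bebbbbbbQe => bebbbbbbbe   [Q -> b]

T => bTe => beQe => bebQe => bebbQe => bebbbQe => bebbbbQe => bebbbbbQe => bebbbbbbQe => bebbbbbbbe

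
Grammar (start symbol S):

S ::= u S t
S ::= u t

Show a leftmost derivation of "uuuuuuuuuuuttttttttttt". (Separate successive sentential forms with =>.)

S => uSt   [S ::= u S t]
uSt => uuStt   [S ::= u S t]
uuStt => uuuSttt   [S ::= u S t]
uuuSttt => uuuuStttt   [S ::= u S t]
uuuuStttt => uuuuuSttttt   [S ::= u S t]
uuuuuSttttt => uuuuuuStttttt   [S ::= u S t]
uuuuuuStttttt => uuuuuuuSttttttt   [S ::= u S t]
uuuuuuuSttttttt => uuuuuuuuStttttttt   [S ::= u S t]
uuuuuuuuStttttttt => uuuuuuuuuSttttttttt   [S ::= u S t]
uuuuuuuuuSttttttttt => uuuuuuuuuuStttttttttt   [S ::= u S t]
uuuuuuuuuuStttttttttt => uuuuuuuuuuuttttttttttt   [S ::= u t]

S => uSt => uuStt => uuuSttt => uuuuStttt => uuuuuSttttt => uuuuuuStttttt => uuuuuuuSttttttt => uuuuuuuuStttttttt => uuuuuuuuuSttttttttt => uuuuuuuuuuStttttttttt => uuuuuuuuuuuttttttttttt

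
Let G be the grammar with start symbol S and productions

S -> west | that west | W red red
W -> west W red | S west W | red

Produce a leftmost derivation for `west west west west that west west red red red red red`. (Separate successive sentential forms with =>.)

S => W red red   [S -> W red red]
W red red => west W red red red   [W -> west W red]
west W red red red => west west W red red red red   [W -> west W red]
west west W red red red red => west west S west W red red red red   [W -> S west W]
west west S west W red red red red => west west west west W red red red red   [S -> west]
west west west west W red red red red => west west west west S west W red red red red   [W -> S west W]
west west west west S west W red red red red => west west west west that west west W red red red red   [S -> that west]
west west west west that west west W red red red red => west west west west that west west red red red red red   [W -> red]

S => W red red => west W red red red => west west W red red red red => west west S west W red red red red => west west west west W red red red red => west west west west S west W red red red red => west west west west that west west W red red red red => west west west west that west west red red red red red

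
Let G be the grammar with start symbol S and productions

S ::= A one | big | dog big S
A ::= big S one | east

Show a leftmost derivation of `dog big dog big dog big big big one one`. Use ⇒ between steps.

S ⇒ dog big S   [S ::= dog big S]
dog big S ⇒ dog big dog big S   [S ::= dog big S]
dog big dog big S ⇒ dog big dog big dog big S   [S ::= dog big S]
dog big dog big dog big S ⇒ dog big dog big dog big A one   [S ::= A one]
dog big dog big dog big A one ⇒ dog big dog big dog big big S one one   [A ::= big S one]
dog big dog big dog big big S one one ⇒ dog big dog big dog big big big one one   [S ::= big]

S ⇒ dog big S ⇒ dog big dog big S ⇒ dog big dog big dog big S ⇒ dog big dog big dog big A one ⇒ dog big dog big dog big big S one one ⇒ dog big dog big dog big big big one one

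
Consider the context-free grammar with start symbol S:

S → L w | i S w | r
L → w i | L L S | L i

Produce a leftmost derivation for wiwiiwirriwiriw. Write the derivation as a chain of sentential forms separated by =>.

S => Lw => Liw => LLSiw => LiLSiw => LLSiLSiw => wiLSiLSiw => wiLLSSiLSiw => wiLiLSSiLSiw => wiwiiLSSiLSiw => wiwiiwiSSiLSiw => wiwiiwirSiLSiw => wiwiiwirriLSiw => wiwiiwirriwiSiw => wiwiiwirriwiriw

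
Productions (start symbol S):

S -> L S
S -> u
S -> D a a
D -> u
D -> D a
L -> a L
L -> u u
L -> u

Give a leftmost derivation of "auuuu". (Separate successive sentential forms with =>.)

S=>LS=>aLS=>auuS=>auuLS=>auuuS=>auuuu

S => LS   [S -> L S]
LS => aLS   [L -> a L]
aLS => auuS   [L -> u u]
auuS => auuLS   [S -> L S]
auuLS => auuuS   [L -> u]
auuuS => auuuu   [S -> u]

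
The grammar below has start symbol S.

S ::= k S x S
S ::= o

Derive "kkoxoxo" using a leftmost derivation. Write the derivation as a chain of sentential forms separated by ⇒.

S⇒kSxS⇒kkSxSxS⇒kkoxSxS⇒kkoxoxS⇒kkoxoxo

S ⇒ kSxS   [S ::= k S x S]
kSxS ⇒ kkSxSxS   [S ::= k S x S]
kkSxSxS ⇒ kkoxSxS   [S ::= o]
kkoxSxS ⇒ kkoxoxS   [S ::= o]
kkoxoxS ⇒ kkoxoxo   [S ::= o]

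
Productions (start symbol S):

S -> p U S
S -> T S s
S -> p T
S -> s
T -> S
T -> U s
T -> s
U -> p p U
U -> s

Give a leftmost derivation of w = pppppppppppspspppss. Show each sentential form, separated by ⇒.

S⇒pUS⇒pppUS⇒pppppUS⇒pppppppUS⇒pppppppppUS⇒pppppppppppUS⇒pppppppppppsS⇒pppppppppppspUS⇒pppppppppppspsS⇒pppppppppppspspUS⇒pppppppppppspspppUS⇒pppppppppppspspppsS⇒pppppppppppspspppss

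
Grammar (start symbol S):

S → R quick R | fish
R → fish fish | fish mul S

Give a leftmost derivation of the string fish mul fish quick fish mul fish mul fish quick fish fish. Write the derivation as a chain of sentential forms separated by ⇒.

S ⇒ R quick R ⇒ fish mul S quick R ⇒ fish mul fish quick R ⇒ fish mul fish quick fish mul S ⇒ fish mul fish quick fish mul R quick R ⇒ fish mul fish quick fish mul fish mul S quick R ⇒ fish mul fish quick fish mul fish mul fish quick R ⇒ fish mul fish quick fish mul fish mul fish quick fish fish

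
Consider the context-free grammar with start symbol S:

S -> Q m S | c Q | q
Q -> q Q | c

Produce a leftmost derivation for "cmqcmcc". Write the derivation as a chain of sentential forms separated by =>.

S=>QmS=>cmS=>cmQmS=>cmqQmS=>cmqcmS=>cmqcmcQ=>cmqcmcc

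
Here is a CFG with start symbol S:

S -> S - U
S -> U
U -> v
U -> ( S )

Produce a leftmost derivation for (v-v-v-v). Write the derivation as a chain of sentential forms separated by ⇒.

S ⇒ U ⇒ (S) ⇒ (S-U) ⇒ (S-U-U) ⇒ (S-U-U-U) ⇒ (U-U-U-U) ⇒ (v-U-U-U) ⇒ (v-v-U-U) ⇒ (v-v-v-U) ⇒ (v-v-v-v)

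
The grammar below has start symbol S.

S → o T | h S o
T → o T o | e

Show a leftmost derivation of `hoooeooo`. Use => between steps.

S => hSo => hoTo => hooToo => hoooTooo => hoooeooo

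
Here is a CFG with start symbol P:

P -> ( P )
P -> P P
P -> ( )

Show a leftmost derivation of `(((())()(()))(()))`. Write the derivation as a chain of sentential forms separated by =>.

P=>(P)=>(PP)=>((P)P)=>((PP)P)=>((PPP)P)=>(((P)PP)P)=>(((())PP)P)=>(((())()P)P)=>(((())()(P))P)=>(((())()(()))P)=>(((())()(()))(P))=>(((())()(()))(()))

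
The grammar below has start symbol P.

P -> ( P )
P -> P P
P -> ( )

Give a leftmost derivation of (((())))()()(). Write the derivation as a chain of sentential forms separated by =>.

P => PP   [P -> P P]
PP => PPP   [P -> P P]
PPP => PPPP   [P -> P P]
PPPP => (P)PPP   [P -> ( P )]
(P)PPP => ((P))PPP   [P -> ( P )]
((P))PPP => (((P)))PPP   [P -> ( P )]
(((P)))PPP => (((())))PPP   [P -> ( )]
(((())))PPP => (((())))()PP   [P -> ( )]
(((())))()PP => (((())))()()P   [P -> ( )]
(((())))()()P => (((())))()()()   [P -> ( )]

P => PP => PPP => PPPP => (P)PPP => ((P))PPP => (((P)))PPP => (((())))PPP => (((())))()PP => (((())))()()P => (((())))()()()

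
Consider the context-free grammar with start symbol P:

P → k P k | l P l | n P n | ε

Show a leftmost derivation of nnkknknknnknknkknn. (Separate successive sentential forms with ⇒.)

P⇒nPn⇒nnPnn⇒nnkPknn⇒nnkkPkknn⇒nnkknPnkknn⇒nnkknkPknkknn⇒nnkknknPnknkknn⇒nnkknknkPknknkknn⇒nnkknknknPnknknkknn⇒nnkknknknnknknkknn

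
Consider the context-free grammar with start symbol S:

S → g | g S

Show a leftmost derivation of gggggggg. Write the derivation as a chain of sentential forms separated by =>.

S => gS   [S → g S]
gS => ggS   [S → g S]
ggS => gggS   [S → g S]
gggS => ggggS   [S → g S]
ggggS => gggggS   [S → g S]
gggggS => ggggggS   [S → g S]
ggggggS => gggggggS   [S → g S]
gggggggS => gggggggg   [S → g]

S=>gS=>ggS=>gggS=>ggggS=>gggggS=>ggggggS=>gggggggS=>gggggggg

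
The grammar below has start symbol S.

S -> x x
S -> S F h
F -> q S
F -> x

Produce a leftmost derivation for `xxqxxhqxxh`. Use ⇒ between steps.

S ⇒ SFh ⇒ SFhFh ⇒ xxFhFh ⇒ xxqShFh ⇒ xxqxxhFh ⇒ xxqxxhqSh ⇒ xxqxxhqxxh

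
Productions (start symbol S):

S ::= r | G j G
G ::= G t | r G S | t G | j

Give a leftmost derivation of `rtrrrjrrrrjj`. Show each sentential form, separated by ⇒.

S ⇒ GjG ⇒ rGSjG ⇒ rtGSjG ⇒ rtrGSSjG ⇒ rtrrGSSSjG ⇒ rtrrrGSSSSjG ⇒ rtrrrjSSSSjG ⇒ rtrrrjrSSSjG ⇒ rtrrrjrrSSjG ⇒ rtrrrjrrrSjG ⇒ rtrrrjrrrrjG ⇒ rtrrrjrrrrjj

S ⇒ GjG   [S ::= G j G]
GjG ⇒ rGSjG   [G ::= r G S]
rGSjG ⇒ rtGSjG   [G ::= t G]
rtGSjG ⇒ rtrGSSjG   [G ::= r G S]
rtrGSSjG ⇒ rtrrGSSSjG   [G ::= r G S]
rtrrGSSSjG ⇒ rtrrrGSSSSjG   [G ::= r G S]
rtrrrGSSSSjG ⇒ rtrrrjSSSSjG   [G ::= j]
rtrrrjSSSSjG ⇒ rtrrrjrSSSjG   [S ::= r]
rtrrrjrSSSjG ⇒ rtrrrjrrSSjG   [S ::= r]
rtrrrjrrSSjG ⇒ rtrrrjrrrSjG   [S ::= r]
rtrrrjrrrSjG ⇒ rtrrrjrrrrjG   [S ::= r]
rtrrrjrrrrjG ⇒ rtrrrjrrrrjj   [G ::= j]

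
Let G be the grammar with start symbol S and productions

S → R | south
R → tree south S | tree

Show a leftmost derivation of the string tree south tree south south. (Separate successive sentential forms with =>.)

S => R   [S → R]
R => tree south S   [R → tree south S]
tree south S => tree south R   [S → R]
tree south R => tree south tree south S   [R → tree south S]
tree south tree south S => tree south tree south south   [S → south]

S => R => tree south S => tree south R => tree south tree south S => tree south tree south south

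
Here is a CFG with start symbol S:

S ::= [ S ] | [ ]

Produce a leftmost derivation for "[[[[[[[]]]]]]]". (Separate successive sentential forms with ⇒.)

S ⇒ [S]   [S ::= [ S ]]
[S] ⇒ [[S]]   [S ::= [ S ]]
[[S]] ⇒ [[[S]]]   [S ::= [ S ]]
[[[S]]] ⇒ [[[[S]]]]   [S ::= [ S ]]
[[[[S]]]] ⇒ [[[[[S]]]]]   [S ::= [ S ]]
[[[[[S]]]]] ⇒ [[[[[[S]]]]]]   [S ::= [ S ]]
[[[[[[S]]]]]] ⇒ [[[[[[[]]]]]]]   [S ::= [ ]]

S ⇒ [S] ⇒ [[S]] ⇒ [[[S]]] ⇒ [[[[S]]]] ⇒ [[[[[S]]]]] ⇒ [[[[[[S]]]]]] ⇒ [[[[[[[]]]]]]]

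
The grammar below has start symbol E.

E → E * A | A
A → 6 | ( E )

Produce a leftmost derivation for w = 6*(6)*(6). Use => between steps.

E => E*A => E*A*A => A*A*A => 6*A*A => 6*(E)*A => 6*(A)*A => 6*(6)*A => 6*(6)*(E) => 6*(6)*(A) => 6*(6)*(6)

E => E*A   [E → E * A]
E*A => E*A*A   [E → E * A]
E*A*A => A*A*A   [E → A]
A*A*A => 6*A*A   [A → 6]
6*A*A => 6*(E)*A   [A → ( E )]
6*(E)*A => 6*(A)*A   [E → A]
6*(A)*A => 6*(6)*A   [A → 6]
6*(6)*A => 6*(6)*(E)   [A → ( E )]
6*(6)*(E) => 6*(6)*(A)   [E → A]
6*(6)*(A) => 6*(6)*(6)   [A → 6]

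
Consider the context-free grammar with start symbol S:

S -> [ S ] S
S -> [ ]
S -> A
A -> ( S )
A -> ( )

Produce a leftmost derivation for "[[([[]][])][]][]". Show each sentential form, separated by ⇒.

S ⇒ [S]S ⇒ [[S]S]S ⇒ [[A]S]S ⇒ [[(S)]S]S ⇒ [[([S]S)]S]S ⇒ [[([[]]S)]S]S ⇒ [[([[]][])]S]S ⇒ [[([[]][])][]]S ⇒ [[([[]][])][]][]

S ⇒ [S]S   [S -> [ S ] S]
[S]S ⇒ [[S]S]S   [S -> [ S ] S]
[[S]S]S ⇒ [[A]S]S   [S -> A]
[[A]S]S ⇒ [[(S)]S]S   [A -> ( S )]
[[(S)]S]S ⇒ [[([S]S)]S]S   [S -> [ S ] S]
[[([S]S)]S]S ⇒ [[([[]]S)]S]S   [S -> [ ]]
[[([[]]S)]S]S ⇒ [[([[]][])]S]S   [S -> [ ]]
[[([[]][])]S]S ⇒ [[([[]][])][]]S   [S -> [ ]]
[[([[]][])][]]S ⇒ [[([[]][])][]][]   [S -> [ ]]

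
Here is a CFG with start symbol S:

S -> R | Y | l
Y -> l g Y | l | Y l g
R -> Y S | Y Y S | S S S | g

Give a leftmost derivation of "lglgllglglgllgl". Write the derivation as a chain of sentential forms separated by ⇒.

S⇒R⇒YYS⇒lgYYS⇒lglgYYS⇒lglgYlgYS⇒lglgllgYS⇒lglgllglgYS⇒lglgllglglgYS⇒lglgllglglglS⇒lglgllglglglY⇒lglgllglglgllgY⇒lglgllglglgllgl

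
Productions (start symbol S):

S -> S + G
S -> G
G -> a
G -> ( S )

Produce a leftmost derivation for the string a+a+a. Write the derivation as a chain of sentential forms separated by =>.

S => S+G => S+G+G => G+G+G => a+G+G => a+a+G => a+a+a

S => S+G   [S -> S + G]
S+G => S+G+G   [S -> S + G]
S+G+G => G+G+G   [S -> G]
G+G+G => a+G+G   [G -> a]
a+G+G => a+a+G   [G -> a]
a+a+G => a+a+a   [G -> a]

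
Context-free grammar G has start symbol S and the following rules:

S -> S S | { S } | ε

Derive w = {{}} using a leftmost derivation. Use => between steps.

S=>{S}=>{SS}=>{SSS}=>{SSSS}=>{{S}SSS}=>{{}SSS}=>{{}SS}=>{{}S}=>{{}}

S => {S}   [S -> { S }]
{S} => {SS}   [S -> S S]
{SS} => {SSS}   [S -> S S]
{SSS} => {SSSS}   [S -> S S]
{SSSS} => {{S}SSS}   [S -> { S }]
{{S}SSS} => {{}SSS}   [S -> ε]
{{}SSS} => {{}SS}   [S -> ε]
{{}SS} => {{}S}   [S -> ε]
{{}S} => {{}}   [S -> ε]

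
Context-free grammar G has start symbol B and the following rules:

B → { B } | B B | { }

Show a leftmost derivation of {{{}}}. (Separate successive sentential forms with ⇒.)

B ⇒ {B} ⇒ {{B}} ⇒ {{{}}}

B ⇒ {B}   [B → { B }]
{B} ⇒ {{B}}   [B → { B }]
{{B}} ⇒ {{{}}}   [B → { }]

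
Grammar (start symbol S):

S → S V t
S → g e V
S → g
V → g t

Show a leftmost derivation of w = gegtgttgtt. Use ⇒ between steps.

S ⇒ SVt ⇒ SVtVt ⇒ geVVtVt ⇒ gegtVtVt ⇒ gegtgttVt ⇒ gegtgttgtt

S ⇒ SVt   [S → S V t]
SVt ⇒ SVtVt   [S → S V t]
SVtVt ⇒ geVVtVt   [S → g e V]
geVVtVt ⇒ gegtVtVt   [V → g t]
gegtVtVt ⇒ gegtgttVt   [V → g t]
gegtgttVt ⇒ gegtgttgtt   [V → g t]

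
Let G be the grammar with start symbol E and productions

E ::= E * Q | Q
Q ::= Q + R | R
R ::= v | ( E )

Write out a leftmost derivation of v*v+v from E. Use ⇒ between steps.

E ⇒ E*Q ⇒ Q*Q ⇒ R*Q ⇒ v*Q ⇒ v*Q+R ⇒ v*R+R ⇒ v*v+R ⇒ v*v+v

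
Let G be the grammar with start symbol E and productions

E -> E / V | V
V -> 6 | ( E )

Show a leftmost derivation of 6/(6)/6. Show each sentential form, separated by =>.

E=>E/V=>E/V/V=>V/V/V=>6/V/V=>6/(E)/V=>6/(V)/V=>6/(6)/V=>6/(6)/6

E => E/V   [E -> E / V]
E/V => E/V/V   [E -> E / V]
E/V/V => V/V/V   [E -> V]
V/V/V => 6/V/V   [V -> 6]
6/V/V => 6/(E)/V   [V -> ( E )]
6/(E)/V => 6/(V)/V   [E -> V]
6/(V)/V => 6/(6)/V   [V -> 6]
6/(6)/V => 6/(6)/6   [V -> 6]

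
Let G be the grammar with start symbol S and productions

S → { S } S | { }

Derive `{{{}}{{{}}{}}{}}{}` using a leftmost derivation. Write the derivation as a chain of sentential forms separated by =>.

S=>{S}S=>{{S}S}S=>{{{}}S}S=>{{{}}{S}S}S=>{{{}}{{S}S}S}S=>{{{}}{{{}}S}S}S=>{{{}}{{{}}{}}S}S=>{{{}}{{{}}{}}{}}S=>{{{}}{{{}}{}}{}}{}

S => {S}S   [S → { S } S]
{S}S => {{S}S}S   [S → { S } S]
{{S}S}S => {{{}}S}S   [S → { }]
{{{}}S}S => {{{}}{S}S}S   [S → { S } S]
{{{}}{S}S}S => {{{}}{{S}S}S}S   [S → { S } S]
{{{}}{{S}S}S}S => {{{}}{{{}}S}S}S   [S → { }]
{{{}}{{{}}S}S}S => {{{}}{{{}}{}}S}S   [S → { }]
{{{}}{{{}}{}}S}S => {{{}}{{{}}{}}{}}S   [S → { }]
{{{}}{{{}}{}}{}}S => {{{}}{{{}}{}}{}}{}   [S → { }]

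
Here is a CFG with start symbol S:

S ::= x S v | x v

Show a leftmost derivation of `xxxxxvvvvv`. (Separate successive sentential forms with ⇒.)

S ⇒ xSv ⇒ xxSvv ⇒ xxxSvvv ⇒ xxxxSvvvv ⇒ xxxxxvvvvv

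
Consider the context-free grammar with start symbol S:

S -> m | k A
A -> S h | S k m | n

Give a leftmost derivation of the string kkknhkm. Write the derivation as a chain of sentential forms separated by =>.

S => kA   [S -> k A]
kA => kSkm   [A -> S k m]
kSkm => kkAkm   [S -> k A]
kkAkm => kkShkm   [A -> S h]
kkShkm => kkkAhkm   [S -> k A]
kkkAhkm => kkknhkm   [A -> n]

S => kA => kSkm => kkAkm => kkShkm => kkkAhkm => kkknhkm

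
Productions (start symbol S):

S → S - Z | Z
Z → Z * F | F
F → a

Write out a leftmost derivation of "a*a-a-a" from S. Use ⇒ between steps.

S⇒S-Z⇒S-Z-Z⇒Z-Z-Z⇒Z*F-Z-Z⇒F*F-Z-Z⇒a*F-Z-Z⇒a*a-Z-Z⇒a*a-F-Z⇒a*a-a-Z⇒a*a-a-F⇒a*a-a-a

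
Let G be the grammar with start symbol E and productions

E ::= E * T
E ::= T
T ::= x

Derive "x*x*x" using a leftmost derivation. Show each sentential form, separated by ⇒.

E ⇒ E*T ⇒ E*T*T ⇒ T*T*T ⇒ x*T*T ⇒ x*x*T ⇒ x*x*x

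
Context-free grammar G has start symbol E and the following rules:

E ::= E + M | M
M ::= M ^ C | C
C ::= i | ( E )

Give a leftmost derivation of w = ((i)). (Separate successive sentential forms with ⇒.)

E ⇒ M ⇒ C ⇒ (E) ⇒ (M) ⇒ (C) ⇒ ((E)) ⇒ ((M)) ⇒ ((C)) ⇒ ((i))

E ⇒ M   [E ::= M]
M ⇒ C   [M ::= C]
C ⇒ (E)   [C ::= ( E )]
(E) ⇒ (M)   [E ::= M]
(M) ⇒ (C)   [M ::= C]
(C) ⇒ ((E))   [C ::= ( E )]
((E)) ⇒ ((M))   [E ::= M]
((M)) ⇒ ((C))   [M ::= C]
((C)) ⇒ ((i))   [C ::= i]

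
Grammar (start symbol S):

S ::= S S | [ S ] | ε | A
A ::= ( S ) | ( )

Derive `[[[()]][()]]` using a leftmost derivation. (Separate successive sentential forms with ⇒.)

S ⇒ [S]   [S ::= [ S ]]
[S] ⇒ [SS]   [S ::= S S]
[SS] ⇒ [[S]S]   [S ::= [ S ]]
[[S]S] ⇒ [[[S]]S]   [S ::= [ S ]]
[[[S]]S] ⇒ [[[A]]S]   [S ::= A]
[[[A]]S] ⇒ [[[()]]S]   [A ::= ( )]
[[[()]]S] ⇒ [[[()]][S]]   [S ::= [ S ]]
[[[()]][S]] ⇒ [[[()]][A]]   [S ::= A]
[[[()]][A]] ⇒ [[[()]][()]]   [A ::= ( )]

S ⇒ [S] ⇒ [SS] ⇒ [[S]S] ⇒ [[[S]]S] ⇒ [[[A]]S] ⇒ [[[()]]S] ⇒ [[[()]][S]] ⇒ [[[()]][A]] ⇒ [[[()]][()]]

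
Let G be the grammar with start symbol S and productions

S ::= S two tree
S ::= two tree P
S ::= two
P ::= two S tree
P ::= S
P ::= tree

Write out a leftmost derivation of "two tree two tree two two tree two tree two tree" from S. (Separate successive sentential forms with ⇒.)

S ⇒ S two tree ⇒ two tree P two tree ⇒ two tree S two tree ⇒ two tree S two tree two tree ⇒ two tree S two tree two tree two tree ⇒ two tree two tree P two tree two tree two tree ⇒ two tree two tree S two tree two tree two tree ⇒ two tree two tree two two tree two tree two tree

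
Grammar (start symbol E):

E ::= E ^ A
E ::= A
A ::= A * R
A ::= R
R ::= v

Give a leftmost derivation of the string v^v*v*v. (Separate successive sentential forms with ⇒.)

E ⇒ E^A   [E ::= E ^ A]
E^A ⇒ A^A   [E ::= A]
A^A ⇒ R^A   [A ::= R]
R^A ⇒ v^A   [R ::= v]
v^A ⇒ v^A*R   [A ::= A * R]
v^A*R ⇒ v^A*R*R   [A ::= A * R]
v^A*R*R ⇒ v^R*R*R   [A ::= R]
v^R*R*R ⇒ v^v*R*R   [R ::= v]
v^v*R*R ⇒ v^v*v*R   [R ::= v]
v^v*v*R ⇒ v^v*v*v   [R ::= v]

E⇒E^A⇒A^A⇒R^A⇒v^A⇒v^A*R⇒v^A*R*R⇒v^R*R*R⇒v^v*R*R⇒v^v*v*R⇒v^v*v*v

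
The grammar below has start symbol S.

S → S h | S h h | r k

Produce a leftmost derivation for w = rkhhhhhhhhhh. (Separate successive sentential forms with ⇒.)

S ⇒ Sh ⇒ Shhh ⇒ Shhhh ⇒ Shhhhh ⇒ Shhhhhhh ⇒ Shhhhhhhh ⇒ Shhhhhhhhhh ⇒ rkhhhhhhhhhh

S ⇒ Sh   [S → S h]
Sh ⇒ Shhh   [S → S h h]
Shhh ⇒ Shhhh   [S → S h]
Shhhh ⇒ Shhhhh   [S → S h]
Shhhhh ⇒ Shhhhhhh   [S → S h h]
Shhhhhhh ⇒ Shhhhhhhh   [S → S h]
Shhhhhhhh ⇒ Shhhhhhhhhh   [S → S h h]
Shhhhhhhhhh ⇒ rkhhhhhhhhhh   [S → r k]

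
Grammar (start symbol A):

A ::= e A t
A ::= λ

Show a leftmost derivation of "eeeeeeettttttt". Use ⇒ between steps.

A ⇒ eAt   [A ::= e A t]
eAt ⇒ eeAtt   [A ::= e A t]
eeAtt ⇒ eeeAttt   [A ::= e A t]
eeeAttt ⇒ eeeeAtttt   [A ::= e A t]
eeeeAtttt ⇒ eeeeeAttttt   [A ::= e A t]
eeeeeAttttt ⇒ eeeeeeAtttttt   [A ::= e A t]
eeeeeeAtttttt ⇒ eeeeeeeAttttttt   [A ::= e A t]
eeeeeeeAttttttt ⇒ eeeeeeettttttt   [A ::= λ]

A ⇒ eAt ⇒ eeAtt ⇒ eeeAttt ⇒ eeeeAtttt ⇒ eeeeeAttttt ⇒ eeeeeeAtttttt ⇒ eeeeeeeAttttttt ⇒ eeeeeeettttttt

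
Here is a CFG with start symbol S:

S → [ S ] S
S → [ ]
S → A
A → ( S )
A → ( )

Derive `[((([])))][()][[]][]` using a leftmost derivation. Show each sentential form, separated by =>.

S=>[S]S=>[A]S=>[(S)]S=>[(A)]S=>[((S))]S=>[((A))]S=>[(((S)))]S=>[((([])))]S=>[((([])))][S]S=>[((([])))][A]S=>[((([])))][()]S=>[((([])))][()][S]S=>[((([])))][()][[]]S=>[((([])))][()][[]][]

S => [S]S   [S → [ S ] S]
[S]S => [A]S   [S → A]
[A]S => [(S)]S   [A → ( S )]
[(S)]S => [(A)]S   [S → A]
[(A)]S => [((S))]S   [A → ( S )]
[((S))]S => [((A))]S   [S → A]
[((A))]S => [(((S)))]S   [A → ( S )]
[(((S)))]S => [((([])))]S   [S → [ ]]
[((([])))]S => [((([])))][S]S   [S → [ S ] S]
[((([])))][S]S => [((([])))][A]S   [S → A]
[((([])))][A]S => [((([])))][()]S   [A → ( )]
[((([])))][()]S => [((([])))][()][S]S   [S → [ S ] S]
[((([])))][()][S]S => [((([])))][()][[]]S   [S → [ ]]
[((([])))][()][[]]S => [((([])))][()][[]][]   [S → [ ]]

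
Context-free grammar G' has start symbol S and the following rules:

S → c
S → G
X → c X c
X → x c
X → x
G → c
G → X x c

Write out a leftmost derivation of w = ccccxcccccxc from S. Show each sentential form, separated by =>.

S => G => Xxc => cXcxc => ccXccxc => cccXcccxc => ccccXccccxc => ccccxcccccxc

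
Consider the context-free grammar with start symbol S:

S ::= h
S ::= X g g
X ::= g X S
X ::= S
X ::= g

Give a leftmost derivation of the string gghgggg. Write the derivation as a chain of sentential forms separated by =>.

S => Xgg   [S ::= X g g]
Xgg => Sgg   [X ::= S]
Sgg => Xgggg   [S ::= X g g]
Xgggg => gXSgggg   [X ::= g X S]
gXSgggg => ggSgggg   [X ::= g]
ggSgggg => gghgggg   [S ::= h]

S=>Xgg=>Sgg=>Xgggg=>gXSgggg=>ggSgggg=>gghgggg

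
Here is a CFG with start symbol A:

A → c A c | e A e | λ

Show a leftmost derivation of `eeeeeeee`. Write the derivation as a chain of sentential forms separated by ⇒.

A ⇒ eAe   [A → e A e]
eAe ⇒ eeAee   [A → e A e]
eeAee ⇒ eeeAeee   [A → e A e]
eeeAeee ⇒ eeeeAeeee   [A → e A e]
eeeeAeeee ⇒ eeeeeeee   [A → λ]

A ⇒ eAe ⇒ eeAee ⇒ eeeAeee ⇒ eeeeAeeee ⇒ eeeeeeee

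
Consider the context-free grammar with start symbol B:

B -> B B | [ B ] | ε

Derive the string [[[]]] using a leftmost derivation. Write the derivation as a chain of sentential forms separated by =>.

B => [B] => [BB] => [[B]B] => [[BB]B] => [[BBB]B] => [[[B]BB]B] => [[[]BB]B] => [[[]B]B] => [[[]]B] => [[[]]]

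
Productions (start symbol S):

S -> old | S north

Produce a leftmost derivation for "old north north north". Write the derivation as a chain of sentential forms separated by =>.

S => S north => S north north => S north north north => old north north north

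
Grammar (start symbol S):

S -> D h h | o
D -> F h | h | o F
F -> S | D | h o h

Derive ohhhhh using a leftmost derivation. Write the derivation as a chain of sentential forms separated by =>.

S => Dhh => oFhh => oShh => oDhhhh => ohhhhh

S => Dhh   [S -> D h h]
Dhh => oFhh   [D -> o F]
oFhh => oShh   [F -> S]
oShh => oDhhhh   [S -> D h h]
oDhhhh => ohhhhh   [D -> h]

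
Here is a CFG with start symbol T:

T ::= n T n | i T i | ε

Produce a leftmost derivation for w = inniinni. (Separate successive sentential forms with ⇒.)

T ⇒ iTi   [T ::= i T i]
iTi ⇒ inTni   [T ::= n T n]
inTni ⇒ innTnni   [T ::= n T n]
innTnni ⇒ inniTinni   [T ::= i T i]
inniTinni ⇒ inniinni   [T ::= ε]

T ⇒ iTi ⇒ inTni ⇒ innTnni ⇒ inniTinni ⇒ inniinni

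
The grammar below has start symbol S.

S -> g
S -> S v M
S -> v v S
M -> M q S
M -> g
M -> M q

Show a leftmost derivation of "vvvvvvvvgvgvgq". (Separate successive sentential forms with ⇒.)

S ⇒ SvM ⇒ SvMvM ⇒ vvSvMvM ⇒ vvvvSvMvM ⇒ vvvvvvSvMvM ⇒ vvvvvvvvSvMvM ⇒ vvvvvvvvgvMvM ⇒ vvvvvvvvgvgvM ⇒ vvvvvvvvgvgvMq ⇒ vvvvvvvvgvgvgq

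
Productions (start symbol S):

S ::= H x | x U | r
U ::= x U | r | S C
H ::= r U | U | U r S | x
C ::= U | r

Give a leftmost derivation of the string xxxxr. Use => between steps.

S => xU => xxU => xxSC => xxHxC => xxxxC => xxxxr

S => xU   [S ::= x U]
xU => xxU   [U ::= x U]
xxU => xxSC   [U ::= S C]
xxSC => xxHxC   [S ::= H x]
xxHxC => xxxxC   [H ::= x]
xxxxC => xxxxr   [C ::= r]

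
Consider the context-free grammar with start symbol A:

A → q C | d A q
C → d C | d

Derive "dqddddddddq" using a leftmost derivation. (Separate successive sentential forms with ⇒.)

A ⇒ dAq   [A → d A q]
dAq ⇒ dqCq   [A → q C]
dqCq ⇒ dqdCq   [C → d C]
dqdCq ⇒ dqddCq   [C → d C]
dqddCq ⇒ dqdddCq   [C → d C]
dqdddCq ⇒ dqddddCq   [C → d C]
dqddddCq ⇒ dqdddddCq   [C → d C]
dqdddddCq ⇒ dqddddddCq   [C → d C]
dqddddddCq ⇒ dqdddddddCq   [C → d C]
dqdddddddCq ⇒ dqddddddddq   [C → d]

A⇒dAq⇒dqCq⇒dqdCq⇒dqddCq⇒dqdddCq⇒dqddddCq⇒dqdddddCq⇒dqddddddCq⇒dqdddddddCq⇒dqddddddddq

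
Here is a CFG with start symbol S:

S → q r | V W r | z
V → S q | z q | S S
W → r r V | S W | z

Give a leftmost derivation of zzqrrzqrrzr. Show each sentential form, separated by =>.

S => VWr => SSWr => zSWr => zVWrWr => zzqWrWr => zzqrrVrWr => zzqrrSSrWr => zzqrrzSrWr => zzqrrzqrrWr => zzqrrzqrrzr

S => VWr   [S → V W r]
VWr => SSWr   [V → S S]
SSWr => zSWr   [S → z]
zSWr => zVWrWr   [S → V W r]
zVWrWr => zzqWrWr   [V → z q]
zzqWrWr => zzqrrVrWr   [W → r r V]
zzqrrVrWr => zzqrrSSrWr   [V → S S]
zzqrrSSrWr => zzqrrzSrWr   [S → z]
zzqrrzSrWr => zzqrrzqrrWr   [S → q r]
zzqrrzqrrWr => zzqrrzqrrzr   [W → z]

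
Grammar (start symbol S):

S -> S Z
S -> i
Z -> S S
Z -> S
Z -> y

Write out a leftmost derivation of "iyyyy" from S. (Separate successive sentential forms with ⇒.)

S ⇒ SZ ⇒ SZZ ⇒ SZZZ ⇒ SZZZZ ⇒ iZZZZ ⇒ iyZZZ ⇒ iyyZZ ⇒ iyyyZ ⇒ iyyyy

S ⇒ SZ   [S -> S Z]
SZ ⇒ SZZ   [S -> S Z]
SZZ ⇒ SZZZ   [S -> S Z]
SZZZ ⇒ SZZZZ   [S -> S Z]
SZZZZ ⇒ iZZZZ   [S -> i]
iZZZZ ⇒ iyZZZ   [Z -> y]
iyZZZ ⇒ iyyZZ   [Z -> y]
iyyZZ ⇒ iyyyZ   [Z -> y]
iyyyZ ⇒ iyyyy   [Z -> y]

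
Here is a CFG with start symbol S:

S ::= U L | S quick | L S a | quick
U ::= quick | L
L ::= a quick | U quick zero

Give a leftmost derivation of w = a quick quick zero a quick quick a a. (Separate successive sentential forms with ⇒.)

S ⇒ L S a ⇒ U quick zero S a ⇒ L quick zero S a ⇒ a quick quick zero S a ⇒ a quick quick zero L S a a ⇒ a quick quick zero a quick S a a ⇒ a quick quick zero a quick quick a a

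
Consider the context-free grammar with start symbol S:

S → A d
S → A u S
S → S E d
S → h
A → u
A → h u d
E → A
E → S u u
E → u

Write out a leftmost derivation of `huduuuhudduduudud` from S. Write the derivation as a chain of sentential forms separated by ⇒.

S ⇒ AuS ⇒ huduS ⇒ huduSEd ⇒ huduSEdEd ⇒ huduAuSEdEd ⇒ huduuuSEdEd ⇒ huduuuAdEdEd ⇒ huduuuhuddEdEd ⇒ huduuuhuddSuudEd ⇒ huduuuhuddAduudEd ⇒ huduuuhudduduudEd ⇒ huduuuhudduduudud

S ⇒ AuS   [S → A u S]
AuS ⇒ huduS   [A → h u d]
huduS ⇒ huduSEd   [S → S E d]
huduSEd ⇒ huduSEdEd   [S → S E d]
huduSEdEd ⇒ huduAuSEdEd   [S → A u S]
huduAuSEdEd ⇒ huduuuSEdEd   [A → u]
huduuuSEdEd ⇒ huduuuAdEdEd   [S → A d]
huduuuAdEdEd ⇒ huduuuhuddEdEd   [A → h u d]
huduuuhuddEdEd ⇒ huduuuhuddSuudEd   [E → S u u]
huduuuhuddSuudEd ⇒ huduuuhuddAduudEd   [S → A d]
huduuuhuddAduudEd ⇒ huduuuhudduduudEd   [A → u]
huduuuhudduduudEd ⇒ huduuuhudduduudud   [E → u]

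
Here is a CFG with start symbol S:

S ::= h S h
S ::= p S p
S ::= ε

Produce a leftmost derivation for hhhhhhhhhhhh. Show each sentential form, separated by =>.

S => hSh => hhShh => hhhShhh => hhhhShhhh => hhhhhShhhhh => hhhhhhShhhhhh => hhhhhhhhhhhh

S => hSh   [S ::= h S h]
hSh => hhShh   [S ::= h S h]
hhShh => hhhShhh   [S ::= h S h]
hhhShhh => hhhhShhhh   [S ::= h S h]
hhhhShhhh => hhhhhShhhhh   [S ::= h S h]
hhhhhShhhhh => hhhhhhShhhhhh   [S ::= h S h]
hhhhhhShhhhhh => hhhhhhhhhhhh   [S ::= ε]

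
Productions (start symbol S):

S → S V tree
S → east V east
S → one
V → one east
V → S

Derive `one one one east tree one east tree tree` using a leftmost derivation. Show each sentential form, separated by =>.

S => S V tree => one V tree => one S tree => one S V tree tree => one S V tree V tree tree => one one V tree V tree tree => one one one east tree V tree tree => one one one east tree one east tree tree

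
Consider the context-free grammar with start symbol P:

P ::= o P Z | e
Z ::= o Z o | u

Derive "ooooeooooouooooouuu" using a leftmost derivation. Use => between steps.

P => oPZ => ooPZZ => oooPZZZ => ooooPZZZZ => ooooeZZZZ => ooooeoZoZZZ => ooooeooZooZZZ => ooooeoooZoooZZZ => ooooeooooZooooZZZ => ooooeoooooZoooooZZZ => ooooeooooouoooooZZZ => ooooeooooouooooouZZ => ooooeooooouooooouuZ => ooooeooooouooooouuu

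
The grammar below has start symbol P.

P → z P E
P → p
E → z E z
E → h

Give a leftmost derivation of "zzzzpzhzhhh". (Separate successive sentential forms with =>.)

P => zPE => zzPEE => zzzPEEE => zzzzPEEEE => zzzzpEEEE => zzzzpzEzEEE => zzzzpzhzEEE => zzzzpzhzhEE => zzzzpzhzhhE => zzzzpzhzhhh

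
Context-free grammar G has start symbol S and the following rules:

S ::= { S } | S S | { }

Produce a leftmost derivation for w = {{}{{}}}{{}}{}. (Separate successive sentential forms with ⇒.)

S ⇒ SS ⇒ SSS ⇒ {S}SS ⇒ {SS}SS ⇒ {{}S}SS ⇒ {{}{S}}SS ⇒ {{}{{}}}SS ⇒ {{}{{}}}{S}S ⇒ {{}{{}}}{{}}S ⇒ {{}{{}}}{{}}{}

S ⇒ SS   [S ::= S S]
SS ⇒ SSS   [S ::= S S]
SSS ⇒ {S}SS   [S ::= { S }]
{S}SS ⇒ {SS}SS   [S ::= S S]
{SS}SS ⇒ {{}S}SS   [S ::= { }]
{{}S}SS ⇒ {{}{S}}SS   [S ::= { S }]
{{}{S}}SS ⇒ {{}{{}}}SS   [S ::= { }]
{{}{{}}}SS ⇒ {{}{{}}}{S}S   [S ::= { S }]
{{}{{}}}{S}S ⇒ {{}{{}}}{{}}S   [S ::= { }]
{{}{{}}}{{}}S ⇒ {{}{{}}}{{}}{}   [S ::= { }]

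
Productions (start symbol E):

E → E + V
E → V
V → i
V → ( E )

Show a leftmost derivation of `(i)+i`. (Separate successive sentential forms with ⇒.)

E ⇒ E+V   [E → E + V]
E+V ⇒ V+V   [E → V]
V+V ⇒ (E)+V   [V → ( E )]
(E)+V ⇒ (V)+V   [E → V]
(V)+V ⇒ (i)+V   [V → i]
(i)+V ⇒ (i)+i   [V → i]

E ⇒ E+V ⇒ V+V ⇒ (E)+V ⇒ (V)+V ⇒ (i)+V ⇒ (i)+i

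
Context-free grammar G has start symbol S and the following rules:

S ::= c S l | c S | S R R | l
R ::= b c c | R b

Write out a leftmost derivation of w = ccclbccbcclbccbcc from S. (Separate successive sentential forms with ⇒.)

S ⇒ SRR ⇒ cSlRR ⇒ cSRRlRR ⇒ ccSRRlRR ⇒ cccSRRlRR ⇒ ccclRRlRR ⇒ ccclbccRlRR ⇒ ccclbccbcclRR ⇒ ccclbccbcclbccR ⇒ ccclbccbcclbccbcc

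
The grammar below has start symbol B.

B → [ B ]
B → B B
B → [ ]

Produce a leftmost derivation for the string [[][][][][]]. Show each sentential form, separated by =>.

B => [B] => [BB] => [BBB] => [BBBB] => [BBBBB] => [[]BBBB] => [[][]BBB] => [[][][]BB] => [[][][][]B] => [[][][][][]]

B => [B]   [B → [ B ]]
[B] => [BB]   [B → B B]
[BB] => [BBB]   [B → B B]
[BBB] => [BBBB]   [B → B B]
[BBBB] => [BBBBB]   [B → B B]
[BBBBB] => [[]BBBB]   [B → [ ]]
[[]BBBB] => [[][]BBB]   [B → [ ]]
[[][]BBB] => [[][][]BB]   [B → [ ]]
[[][][]BB] => [[][][][]B]   [B → [ ]]
[[][][][]B] => [[][][][][]]   [B → [ ]]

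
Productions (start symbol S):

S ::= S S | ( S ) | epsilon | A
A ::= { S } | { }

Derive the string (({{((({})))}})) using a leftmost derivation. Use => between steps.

S => (S) => ((S)) => ((A)) => (({S})) => (({A})) => (({{S}})) => (({{(S)}})) => (({{(SS)}})) => (({{((S)S)}})) => (({{(((S))S)}})) => (({{(((A))S)}})) => (({{((({}))S)}})) => (({{((({})))}}))

S => (S)   [S ::= ( S )]
(S) => ((S))   [S ::= ( S )]
((S)) => ((A))   [S ::= A]
((A)) => (({S}))   [A ::= { S }]
(({S})) => (({A}))   [S ::= A]
(({A})) => (({{S}}))   [A ::= { S }]
(({{S}})) => (({{(S)}}))   [S ::= ( S )]
(({{(S)}})) => (({{(SS)}}))   [S ::= S S]
(({{(SS)}})) => (({{((S)S)}}))   [S ::= ( S )]
(({{((S)S)}})) => (({{(((S))S)}}))   [S ::= ( S )]
(({{(((S))S)}})) => (({{(((A))S)}}))   [S ::= A]
(({{(((A))S)}})) => (({{((({}))S)}}))   [A ::= { }]
(({{((({}))S)}})) => (({{((({})))}}))   [S ::= epsilon]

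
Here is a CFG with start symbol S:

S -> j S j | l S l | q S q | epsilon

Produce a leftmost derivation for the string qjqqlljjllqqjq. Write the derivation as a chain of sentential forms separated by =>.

S => qSq => qjSjq => qjqSqjq => qjqqSqqjq => qjqqlSlqqjq => qjqqllSllqqjq => qjqqlljSjllqqjq => qjqqlljjllqqjq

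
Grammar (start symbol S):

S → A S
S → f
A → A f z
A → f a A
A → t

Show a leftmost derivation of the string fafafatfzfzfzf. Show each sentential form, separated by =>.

S => AS => AfzS => faAfzS => fafaAfzS => fafaAfzfzS => fafaAfzfzfzS => fafafaAfzfzfzS => fafafatfzfzfzS => fafafatfzfzfzf

S => AS   [S → A S]
AS => AfzS   [A → A f z]
AfzS => faAfzS   [A → f a A]
faAfzS => fafaAfzS   [A → f a A]
fafaAfzS => fafaAfzfzS   [A → A f z]
fafaAfzfzS => fafaAfzfzfzS   [A → A f z]
fafaAfzfzfzS => fafafaAfzfzfzS   [A → f a A]
fafafaAfzfzfzS => fafafatfzfzfzS   [A → t]
fafafatfzfzfzS => fafafatfzfzfzf   [S → f]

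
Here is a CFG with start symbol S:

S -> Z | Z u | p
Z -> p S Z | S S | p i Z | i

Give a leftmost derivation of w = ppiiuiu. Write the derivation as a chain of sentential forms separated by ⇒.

S ⇒ Zu ⇒ pSZu ⇒ pZuZu ⇒ ppiZuZu ⇒ ppiiuZu ⇒ ppiiuiu

S ⇒ Zu   [S -> Z u]
Zu ⇒ pSZu   [Z -> p S Z]
pSZu ⇒ pZuZu   [S -> Z u]
pZuZu ⇒ ppiZuZu   [Z -> p i Z]
ppiZuZu ⇒ ppiiuZu   [Z -> i]
ppiiuZu ⇒ ppiiuiu   [Z -> i]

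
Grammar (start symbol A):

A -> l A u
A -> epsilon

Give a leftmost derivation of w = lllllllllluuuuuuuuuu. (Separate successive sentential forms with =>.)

A => lAu => llAuu => lllAuuu => llllAuuuu => lllllAuuuuu => llllllAuuuuuu => lllllllAuuuuuuu => llllllllAuuuuuuuu => lllllllllAuuuuuuuuu => llllllllllAuuuuuuuuuu => lllllllllluuuuuuuuuu

A => lAu   [A -> l A u]
lAu => llAuu   [A -> l A u]
llAuu => lllAuuu   [A -> l A u]
lllAuuu => llllAuuuu   [A -> l A u]
llllAuuuu => lllllAuuuuu   [A -> l A u]
lllllAuuuuu => llllllAuuuuuu   [A -> l A u]
llllllAuuuuuu => lllllllAuuuuuuu   [A -> l A u]
lllllllAuuuuuuu => llllllllAuuuuuuuu   [A -> l A u]
llllllllAuuuuuuuu => lllllllllAuuuuuuuuu   [A -> l A u]
lllllllllAuuuuuuuuu => llllllllllAuuuuuuuuuu   [A -> l A u]
llllllllllAuuuuuuuuuu => lllllllllluuuuuuuuuu   [A -> epsilon]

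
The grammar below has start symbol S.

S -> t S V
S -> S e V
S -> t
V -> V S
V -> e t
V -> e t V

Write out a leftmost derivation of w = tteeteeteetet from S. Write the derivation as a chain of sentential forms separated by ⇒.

S ⇒ tSV   [S -> t S V]
tSV ⇒ tSeVV   [S -> S e V]
tSeVV ⇒ tSeVeVV   [S -> S e V]
tSeVeVV ⇒ tSeVeVeVV   [S -> S e V]
tSeVeVeVV ⇒ tteVeVeVV   [S -> t]
tteVeVeVV ⇒ tteeteVeVV   [V -> e t]
tteeteVeVV ⇒ tteeteeteVV   [V -> e t]
tteeteeteVV ⇒ tteeteeteetV   [V -> e t]
tteeteeteetV ⇒ tteeteeteetet   [V -> e t]

S ⇒ tSV ⇒ tSeVV ⇒ tSeVeVV ⇒ tSeVeVeVV ⇒ tteVeVeVV ⇒ tteeteVeVV ⇒ tteeteeteVV ⇒ tteeteeteetV ⇒ tteeteeteetet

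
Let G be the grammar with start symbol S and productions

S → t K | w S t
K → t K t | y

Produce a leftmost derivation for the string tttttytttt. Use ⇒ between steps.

S ⇒ tK   [S → t K]
tK ⇒ ttKt   [K → t K t]
ttKt ⇒ tttKtt   [K → t K t]
tttKtt ⇒ ttttKttt   [K → t K t]
ttttKttt ⇒ tttttKtttt   [K → t K t]
tttttKtttt ⇒ tttttytttt   [K → y]

S ⇒ tK ⇒ ttKt ⇒ tttKtt ⇒ ttttKttt ⇒ tttttKtttt ⇒ tttttytttt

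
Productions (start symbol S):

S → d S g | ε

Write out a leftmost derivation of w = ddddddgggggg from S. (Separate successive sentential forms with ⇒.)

S ⇒ dSg ⇒ ddSgg ⇒ dddSggg ⇒ ddddSgggg ⇒ dddddSggggg ⇒ ddddddSgggggg ⇒ ddddddgggggg

S ⇒ dSg   [S → d S g]
dSg ⇒ ddSgg   [S → d S g]
ddSgg ⇒ dddSggg   [S → d S g]
dddSggg ⇒ ddddSgggg   [S → d S g]
ddddSgggg ⇒ dddddSggggg   [S → d S g]
dddddSggggg ⇒ ddddddSgggggg   [S → d S g]
ddddddSgggggg ⇒ ddddddgggggg   [S → ε]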